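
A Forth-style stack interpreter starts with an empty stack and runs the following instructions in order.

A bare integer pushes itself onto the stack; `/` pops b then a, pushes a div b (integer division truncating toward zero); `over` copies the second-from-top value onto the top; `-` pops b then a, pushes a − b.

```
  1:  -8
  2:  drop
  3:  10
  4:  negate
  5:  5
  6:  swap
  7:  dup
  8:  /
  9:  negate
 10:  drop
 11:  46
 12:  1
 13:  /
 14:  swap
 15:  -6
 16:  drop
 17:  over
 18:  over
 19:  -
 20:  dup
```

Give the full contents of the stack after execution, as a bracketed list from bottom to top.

-8      -8
drop    (empty)
10      10
negate  -10
5       -10 5
swap    5 -10
dup     5 -10 -10
/       5 1
negate  5 -1
drop    5
46      5 46
1       5 46 1
/       5 46
swap    46 5
-6      46 5 -6
drop    46 5
over    46 5 46
over    46 5 46 5
-       46 5 41
dup     46 5 41 41

[46, 5, 41, 41]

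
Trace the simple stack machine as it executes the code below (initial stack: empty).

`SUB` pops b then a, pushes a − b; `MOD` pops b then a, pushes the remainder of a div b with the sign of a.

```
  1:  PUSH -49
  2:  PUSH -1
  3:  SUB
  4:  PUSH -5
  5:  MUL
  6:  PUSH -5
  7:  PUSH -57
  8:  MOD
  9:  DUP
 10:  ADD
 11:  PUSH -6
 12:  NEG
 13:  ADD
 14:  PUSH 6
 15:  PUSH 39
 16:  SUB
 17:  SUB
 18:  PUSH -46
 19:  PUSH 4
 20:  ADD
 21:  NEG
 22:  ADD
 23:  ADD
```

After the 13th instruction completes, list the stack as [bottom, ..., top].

[240, -4]

PUSH -49 : -49
PUSH -1  : -49 -1
SUB      : -48
PUSH -5  : -48 -5
MUL      : 240
PUSH -5  : 240 -5
PUSH -57 : 240 -5 -57
MOD      : 240 -5
DUP      : 240 -5 -5
ADD      : 240 -10
PUSH -6  : 240 -10 -6
NEG      : 240 -10 6
ADD      : 240 -4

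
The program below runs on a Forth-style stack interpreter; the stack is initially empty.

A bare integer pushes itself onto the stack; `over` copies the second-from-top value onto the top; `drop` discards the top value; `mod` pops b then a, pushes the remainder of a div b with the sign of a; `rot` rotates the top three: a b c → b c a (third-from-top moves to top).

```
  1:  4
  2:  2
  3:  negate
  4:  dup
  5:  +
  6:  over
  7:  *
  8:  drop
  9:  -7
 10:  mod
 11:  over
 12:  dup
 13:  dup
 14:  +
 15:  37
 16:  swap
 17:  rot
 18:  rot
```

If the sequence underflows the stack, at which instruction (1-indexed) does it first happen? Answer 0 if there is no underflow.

4      : [4]
2      : [4, 2]
negate : [4, -2]
dup    : [4, -2, -2]
+      : [4, -4]
over   : [4, -4, 4]
*      : [4, -16]
drop   : [4]
-7     : [4, -7]
mod    : [4]
over  — needs 2 operands, stack has 1 → underflow

11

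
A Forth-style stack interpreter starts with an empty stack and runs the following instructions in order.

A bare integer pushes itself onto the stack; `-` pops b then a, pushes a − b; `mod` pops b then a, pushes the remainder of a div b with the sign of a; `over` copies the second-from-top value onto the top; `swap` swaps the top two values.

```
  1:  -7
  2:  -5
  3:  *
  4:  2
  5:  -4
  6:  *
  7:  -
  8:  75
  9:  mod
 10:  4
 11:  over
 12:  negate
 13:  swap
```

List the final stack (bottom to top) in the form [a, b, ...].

-7     : [-7]
-5     : [-7, -5]
*      : [35]
2      : [35, 2]
-4     : [35, 2, -4]
*      : [35, -8]
-      : [43]
75     : [43, 75]
mod    : [43]
4      : [43, 4]
over   : [43, 4, 43]
negate : [43, 4, -43]
swap   : [43, -43, 4]

[43, -43, 4]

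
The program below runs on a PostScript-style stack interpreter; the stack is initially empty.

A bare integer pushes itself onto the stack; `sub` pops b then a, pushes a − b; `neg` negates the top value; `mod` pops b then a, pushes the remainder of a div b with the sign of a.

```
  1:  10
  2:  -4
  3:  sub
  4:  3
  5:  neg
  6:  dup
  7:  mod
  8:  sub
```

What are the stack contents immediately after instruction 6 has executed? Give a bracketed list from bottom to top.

10   [10]
-4   [10, -4]
sub  [14]
3    [14, 3]
neg  [14, -3]
dup  [14, -3, -3]

[14, -3, -3]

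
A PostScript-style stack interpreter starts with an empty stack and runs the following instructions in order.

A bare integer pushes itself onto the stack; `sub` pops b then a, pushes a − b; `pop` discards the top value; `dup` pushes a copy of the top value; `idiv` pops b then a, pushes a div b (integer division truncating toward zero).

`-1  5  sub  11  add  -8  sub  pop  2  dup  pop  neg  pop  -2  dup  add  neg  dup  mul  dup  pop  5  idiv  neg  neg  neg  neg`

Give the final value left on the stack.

3

-1    -1
5     -1 5
sub   -6
11    -6 11
add   5
-8    5 -8
sub   13
pop   (empty)
2     2
dup   2 2
pop   2
neg   -2
pop   (empty)
-2    -2
dup   -2 -2
add   -4
neg   4
dup   4 4
mul   16
dup   16 16
pop   16
5     16 5
idiv  3
neg   -3
neg   3
neg   -3
neg   3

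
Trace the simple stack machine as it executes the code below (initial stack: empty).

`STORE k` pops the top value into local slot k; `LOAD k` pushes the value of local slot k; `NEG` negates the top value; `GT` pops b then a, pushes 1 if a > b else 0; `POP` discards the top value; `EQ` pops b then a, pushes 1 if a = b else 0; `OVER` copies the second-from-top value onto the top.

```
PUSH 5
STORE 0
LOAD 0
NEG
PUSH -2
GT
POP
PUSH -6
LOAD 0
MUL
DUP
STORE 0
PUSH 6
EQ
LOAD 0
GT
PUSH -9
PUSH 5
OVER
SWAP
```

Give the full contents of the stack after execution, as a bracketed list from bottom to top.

[1, -9, -9, 5]

PUSH 5  -> [5]
STORE 0 -> []
LOAD 0  -> [5]
NEG     -> [-5]
PUSH -2 -> [-5, -2]
GT      -> [0]
POP     -> []
PUSH -6 -> [-6]
LOAD 0  -> [-6, 5]
MUL     -> [-30]
DUP     -> [-30, -30]
STORE 0 -> [-30]
PUSH 6  -> [-30, 6]
EQ      -> [0]
LOAD 0  -> [0, -30]
GT      -> [1]
PUSH -9 -> [1, -9]
PUSH 5  -> [1, -9, 5]
OVER    -> [1, -9, 5, -9]
SWAP    -> [1, -9, -9, 5]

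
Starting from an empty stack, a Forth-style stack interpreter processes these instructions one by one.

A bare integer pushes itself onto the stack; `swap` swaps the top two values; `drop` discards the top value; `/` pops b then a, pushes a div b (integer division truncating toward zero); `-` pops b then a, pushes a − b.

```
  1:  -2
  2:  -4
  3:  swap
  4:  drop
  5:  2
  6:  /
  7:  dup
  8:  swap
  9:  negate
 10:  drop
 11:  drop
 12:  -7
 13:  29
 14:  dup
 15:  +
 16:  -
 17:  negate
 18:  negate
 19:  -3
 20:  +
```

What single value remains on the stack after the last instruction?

-2     → [-2]
-4     → [-2, -4]
swap   → [-4, -2]
drop   → [-4]
2      → [-4, 2]
/      → [-2]
dup    → [-2, -2]
swap   → [-2, -2]
negate → [-2, 2]
drop   → [-2]
drop   → []
-7     → [-7]
29     → [-7, 29]
dup    → [-7, 29, 29]
+      → [-7, 58]
-      → [-65]
negate → [65]
negate → [-65]
-3     → [-65, -3]
+      → [-68]

-68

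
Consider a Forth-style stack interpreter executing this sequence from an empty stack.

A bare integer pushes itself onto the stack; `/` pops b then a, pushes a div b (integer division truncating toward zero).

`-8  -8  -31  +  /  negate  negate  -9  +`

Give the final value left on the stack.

-9

-8     -> [-8]
-8     -> [-8, -8]
-31    -> [-8, -8, -31]
+      -> [-8, -39]
/      -> [0]
negate -> [0]
negate -> [0]
-9     -> [0, -9]
+      -> [-9]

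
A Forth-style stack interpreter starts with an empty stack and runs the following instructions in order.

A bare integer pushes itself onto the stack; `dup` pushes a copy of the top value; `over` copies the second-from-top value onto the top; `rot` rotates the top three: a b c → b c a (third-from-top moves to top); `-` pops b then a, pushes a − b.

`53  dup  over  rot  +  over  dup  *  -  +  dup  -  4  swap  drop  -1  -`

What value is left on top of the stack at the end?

53   -> [53]
dup  -> [53, 53]
over -> [53, 53, 53]
rot  -> [53, 53, 53]
+    -> [53, 106]
over -> [53, 106, 53]
dup  -> [53, 106, 53, 53]
*    -> [53, 106, 2809]
-    -> [53, -2703]
+    -> [-2650]
dup  -> [-2650, -2650]
-    -> [0]
4    -> [0, 4]
swap -> [4, 0]
drop -> [4]
-1   -> [4, -1]
-    -> [5]

5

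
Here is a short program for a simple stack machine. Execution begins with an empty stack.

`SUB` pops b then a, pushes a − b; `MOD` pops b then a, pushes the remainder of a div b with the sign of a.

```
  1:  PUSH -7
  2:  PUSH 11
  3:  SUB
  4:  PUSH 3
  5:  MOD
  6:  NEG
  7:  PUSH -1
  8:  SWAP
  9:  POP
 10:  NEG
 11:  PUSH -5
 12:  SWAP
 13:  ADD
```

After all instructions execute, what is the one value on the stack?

PUSH -7 -> -7
PUSH 11 -> -7 11
SUB     -> -18
PUSH 3  -> -18 3
MOD     -> 0
NEG     -> 0
PUSH -1 -> 0 -1
SWAP    -> -1 0
POP     -> -1
NEG     -> 1
PUSH -5 -> 1 -5
SWAP    -> -5 1
ADD     -> -4

-4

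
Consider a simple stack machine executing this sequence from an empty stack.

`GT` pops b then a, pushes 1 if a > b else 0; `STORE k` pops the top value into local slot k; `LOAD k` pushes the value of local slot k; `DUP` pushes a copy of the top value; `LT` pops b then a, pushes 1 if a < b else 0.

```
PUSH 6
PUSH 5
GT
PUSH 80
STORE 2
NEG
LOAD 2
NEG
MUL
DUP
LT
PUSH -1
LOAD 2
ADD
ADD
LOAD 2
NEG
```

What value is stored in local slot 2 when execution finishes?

PUSH 6  -> [6]
PUSH 5  -> [6, 5]
GT      -> [1]
PUSH 80 -> [1, 80]
STORE 2 -> [1]
NEG     -> [-1]
LOAD 2  -> [-1, 80]
NEG     -> [-1, -80]
MUL     -> [80]
DUP     -> [80, 80]
LT      -> [0]
PUSH -1 -> [0, -1]
LOAD 2  -> [0, -1, 80]
ADD     -> [0, 79]
ADD     -> [79]
LOAD 2  -> [79, 80]
NEG     -> [79, -80]

80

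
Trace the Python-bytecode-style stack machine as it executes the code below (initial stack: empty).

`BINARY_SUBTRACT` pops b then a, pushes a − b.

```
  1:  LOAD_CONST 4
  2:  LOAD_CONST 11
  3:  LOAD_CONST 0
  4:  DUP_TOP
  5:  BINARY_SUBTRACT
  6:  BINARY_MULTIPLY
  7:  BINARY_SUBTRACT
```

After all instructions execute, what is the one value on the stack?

LOAD_CONST 4    : 4
LOAD_CONST 11   : 4 11
LOAD_CONST 0    : 4 11 0
DUP_TOP         : 4 11 0 0
BINARY_SUBTRACT : 4 11 0
BINARY_MULTIPLY : 4 0
BINARY_SUBTRACT : 4

4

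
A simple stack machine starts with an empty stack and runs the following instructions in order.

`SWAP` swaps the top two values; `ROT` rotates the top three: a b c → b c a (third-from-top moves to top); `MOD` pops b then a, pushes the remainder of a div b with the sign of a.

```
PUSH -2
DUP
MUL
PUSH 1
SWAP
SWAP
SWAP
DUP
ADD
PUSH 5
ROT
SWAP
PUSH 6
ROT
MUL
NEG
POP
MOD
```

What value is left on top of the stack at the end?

3

PUSH -2 -> [-2]
DUP     -> [-2, -2]
MUL     -> [4]
PUSH 1  -> [4, 1]
SWAP    -> [1, 4]
SWAP    -> [4, 1]
SWAP    -> [1, 4]
DUP     -> [1, 4, 4]
ADD     -> [1, 8]
PUSH 5  -> [1, 8, 5]
ROT     -> [8, 5, 1]
SWAP    -> [8, 1, 5]
PUSH 6  -> [8, 1, 5, 6]
ROT     -> [8, 5, 6, 1]
MUL     -> [8, 5, 6]
NEG     -> [8, 5, -6]
POP     -> [8, 5]
MOD     -> [3]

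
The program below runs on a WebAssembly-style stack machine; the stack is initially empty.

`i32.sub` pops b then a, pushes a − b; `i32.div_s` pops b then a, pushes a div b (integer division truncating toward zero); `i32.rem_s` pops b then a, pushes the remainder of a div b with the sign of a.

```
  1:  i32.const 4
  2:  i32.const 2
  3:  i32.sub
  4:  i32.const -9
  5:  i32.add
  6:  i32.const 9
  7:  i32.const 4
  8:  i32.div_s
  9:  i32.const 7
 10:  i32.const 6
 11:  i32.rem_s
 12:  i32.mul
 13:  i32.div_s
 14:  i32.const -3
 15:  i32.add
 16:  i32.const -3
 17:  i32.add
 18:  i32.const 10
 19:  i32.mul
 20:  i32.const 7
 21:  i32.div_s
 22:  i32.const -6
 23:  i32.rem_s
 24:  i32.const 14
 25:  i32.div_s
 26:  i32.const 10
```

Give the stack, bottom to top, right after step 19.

[-90]

i32.const 4  → 4
i32.const 2  → 4 2
i32.sub      → 2
i32.const -9 → 2 -9
i32.add      → -7
i32.const 9  → -7 9
i32.const 4  → -7 9 4
i32.div_s    → -7 2
i32.const 7  → -7 2 7
i32.const 6  → -7 2 7 6
i32.rem_s    → -7 2 1
i32.mul      → -7 2
i32.div_s    → -3
i32.const -3 → -3 -3
i32.add      → -6
i32.const -3 → -6 -3
i32.add      → -9
i32.const 10 → -9 10
i32.mul      → -90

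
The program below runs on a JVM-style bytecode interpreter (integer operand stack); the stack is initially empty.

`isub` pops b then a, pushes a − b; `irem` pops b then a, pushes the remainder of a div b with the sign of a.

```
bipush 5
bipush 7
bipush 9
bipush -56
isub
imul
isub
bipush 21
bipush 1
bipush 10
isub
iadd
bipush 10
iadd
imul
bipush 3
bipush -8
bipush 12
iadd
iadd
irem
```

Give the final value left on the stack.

-2

bipush 5   → [5]
bipush 7   → [5, 7]
bipush 9   → [5, 7, 9]
bipush -56 → [5, 7, 9, -56]
isub       → [5, 7, 65]
imul       → [5, 455]
isub       → [-450]
bipush 21  → [-450, 21]
bipush 1   → [-450, 21, 1]
bipush 10  → [-450, 21, 1, 10]
isub       → [-450, 21, -9]
iadd       → [-450, 12]
bipush 10  → [-450, 12, 10]
iadd       → [-450, 22]
imul       → [-9900]
bipush 3   → [-9900, 3]
bipush -8  → [-9900, 3, -8]
bipush 12  → [-9900, 3, -8, 12]
iadd       → [-9900, 3, 4]
iadd       → [-9900, 7]
irem       → [-2]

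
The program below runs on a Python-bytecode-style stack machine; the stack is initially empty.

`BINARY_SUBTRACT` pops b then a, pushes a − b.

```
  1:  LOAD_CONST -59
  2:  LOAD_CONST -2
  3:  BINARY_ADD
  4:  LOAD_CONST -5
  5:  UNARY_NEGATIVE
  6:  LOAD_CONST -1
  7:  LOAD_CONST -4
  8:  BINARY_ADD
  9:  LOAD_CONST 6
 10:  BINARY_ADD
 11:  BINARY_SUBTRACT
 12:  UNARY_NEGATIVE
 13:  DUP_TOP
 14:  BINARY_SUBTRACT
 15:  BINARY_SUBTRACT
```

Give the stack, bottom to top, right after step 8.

LOAD_CONST -59 → -59
LOAD_CONST -2  → -59 -2
BINARY_ADD     → -61
LOAD_CONST -5  → -61 -5
UNARY_NEGATIVE → -61 5
LOAD_CONST -1  → -61 5 -1
LOAD_CONST -4  → -61 5 -1 -4
BINARY_ADD     → -61 5 -5

[-61, 5, -5]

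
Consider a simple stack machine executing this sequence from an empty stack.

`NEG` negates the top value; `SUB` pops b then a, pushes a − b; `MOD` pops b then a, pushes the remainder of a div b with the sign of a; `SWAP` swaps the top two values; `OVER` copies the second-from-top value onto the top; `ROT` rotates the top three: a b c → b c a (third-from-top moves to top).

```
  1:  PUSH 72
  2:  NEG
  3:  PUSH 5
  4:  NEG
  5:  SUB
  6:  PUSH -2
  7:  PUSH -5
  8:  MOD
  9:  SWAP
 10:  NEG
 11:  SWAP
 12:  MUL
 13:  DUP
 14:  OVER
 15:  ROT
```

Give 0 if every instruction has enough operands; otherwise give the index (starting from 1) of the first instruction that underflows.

PUSH 72 : 72
NEG     : -72
PUSH 5  : -72 5
NEG     : -72 -5
SUB     : -67
PUSH -2 : -67 -2
PUSH -5 : -67 -2 -5
MOD     : -67 -2
SWAP    : -2 -67
NEG     : -2 67
SWAP    : 67 -2
MUL     : -134
DUP     : -134 -134
OVER    : -134 -134 -134
ROT     : -134 -134 -134

0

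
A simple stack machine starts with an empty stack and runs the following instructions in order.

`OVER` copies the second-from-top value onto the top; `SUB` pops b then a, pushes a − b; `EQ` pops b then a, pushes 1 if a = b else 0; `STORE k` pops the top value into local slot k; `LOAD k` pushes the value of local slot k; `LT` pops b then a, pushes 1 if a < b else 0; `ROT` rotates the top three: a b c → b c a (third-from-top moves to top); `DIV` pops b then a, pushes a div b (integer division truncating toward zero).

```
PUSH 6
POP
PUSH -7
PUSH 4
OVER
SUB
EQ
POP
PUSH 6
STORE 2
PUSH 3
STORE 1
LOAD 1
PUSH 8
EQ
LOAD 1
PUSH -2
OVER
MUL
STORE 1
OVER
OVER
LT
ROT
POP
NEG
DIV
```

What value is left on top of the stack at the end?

-3

PUSH 6  → [6]
POP     → []
PUSH -7 → [-7]
PUSH 4  → [-7, 4]
OVER    → [-7, 4, -7]
SUB     → [-7, 11]
EQ      → [0]
POP     → []
PUSH 6  → [6]
STORE 2 → []
PUSH 3  → [3]
STORE 1 → []
LOAD 1  → [3]
PUSH 8  → [3, 8]
EQ      → [0]
LOAD 1  → [0, 3]
PUSH -2 → [0, 3, -2]
OVER    → [0, 3, -2, 3]
MUL     → [0, 3, -6]
STORE 1 → [0, 3]
OVER    → [0, 3, 0]
OVER    → [0, 3, 0, 3]
LT      → [0, 3, 1]
ROT     → [3, 1, 0]
POP     → [3, 1]
NEG     → [3, -1]
DIV     → [-3]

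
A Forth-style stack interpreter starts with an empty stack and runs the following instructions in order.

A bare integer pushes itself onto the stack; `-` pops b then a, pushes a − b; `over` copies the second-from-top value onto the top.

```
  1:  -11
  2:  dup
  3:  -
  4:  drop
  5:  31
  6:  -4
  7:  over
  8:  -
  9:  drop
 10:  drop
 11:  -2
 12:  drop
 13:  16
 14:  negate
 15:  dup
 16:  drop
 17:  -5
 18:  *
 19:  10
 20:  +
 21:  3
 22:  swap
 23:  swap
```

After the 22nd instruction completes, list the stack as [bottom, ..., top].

-11    → [-11]
dup    → [-11, -11]
-      → [0]
drop   → []
31     → [31]
-4     → [31, -4]
over   → [31, -4, 31]
-      → [31, -35]
drop   → [31]
drop   → []
-2     → [-2]
drop   → []
16     → [16]
negate → [-16]
dup    → [-16, -16]
drop   → [-16]
-5     → [-16, -5]
*      → [80]
10     → [80, 10]
+      → [90]
3      → [90, 3]
swap   → [3, 90]

[3, 90]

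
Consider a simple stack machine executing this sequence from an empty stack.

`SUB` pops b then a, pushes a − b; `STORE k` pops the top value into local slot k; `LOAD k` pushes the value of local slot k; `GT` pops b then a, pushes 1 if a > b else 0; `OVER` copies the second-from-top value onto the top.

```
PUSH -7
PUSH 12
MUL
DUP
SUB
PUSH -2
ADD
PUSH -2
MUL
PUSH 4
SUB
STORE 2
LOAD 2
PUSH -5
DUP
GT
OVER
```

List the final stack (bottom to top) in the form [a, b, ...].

PUSH -7  [-7]
PUSH 12  [-7, 12]
MUL      [-84]
DUP      [-84, -84]
SUB      [0]
PUSH -2  [0, -2]
ADD      [-2]
PUSH -2  [-2, -2]
MUL      [4]
PUSH 4   [4, 4]
SUB      [0]
STORE 2  []
LOAD 2   [0]
PUSH -5  [0, -5]
DUP      [0, -5, -5]
GT       [0, 0]
OVER     [0, 0, 0]

[0, 0, 0]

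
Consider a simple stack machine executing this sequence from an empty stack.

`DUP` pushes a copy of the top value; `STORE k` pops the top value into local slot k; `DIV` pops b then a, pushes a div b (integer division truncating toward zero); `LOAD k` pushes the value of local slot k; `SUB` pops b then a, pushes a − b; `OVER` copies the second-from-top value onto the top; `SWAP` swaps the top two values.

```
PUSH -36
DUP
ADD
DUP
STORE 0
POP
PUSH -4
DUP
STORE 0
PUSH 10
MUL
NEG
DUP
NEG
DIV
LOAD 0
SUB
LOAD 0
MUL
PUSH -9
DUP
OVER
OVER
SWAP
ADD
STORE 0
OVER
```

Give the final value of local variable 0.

-18

PUSH -36 : [-36]
DUP      : [-36, -36]
ADD      : [-72]
DUP      : [-72, -72]
STORE 0  : [-72]
POP      : []
PUSH -4  : [-4]
DUP      : [-4, -4]
STORE 0  : [-4]
PUSH 10  : [-4, 10]
MUL      : [-40]
NEG      : [40]
DUP      : [40, 40]
NEG      : [40, -40]
DIV      : [-1]
LOAD 0   : [-1, -4]
SUB      : [3]
LOAD 0   : [3, -4]
MUL      : [-12]
PUSH -9  : [-12, -9]
DUP      : [-12, -9, -9]
OVER     : [-12, -9, -9, -9]
OVER     : [-12, -9, -9, -9, -9]
SWAP     : [-12, -9, -9, -9, -9]
ADD      : [-12, -9, -9, -18]
STORE 0  : [-12, -9, -9]
OVER     : [-12, -9, -9, -9]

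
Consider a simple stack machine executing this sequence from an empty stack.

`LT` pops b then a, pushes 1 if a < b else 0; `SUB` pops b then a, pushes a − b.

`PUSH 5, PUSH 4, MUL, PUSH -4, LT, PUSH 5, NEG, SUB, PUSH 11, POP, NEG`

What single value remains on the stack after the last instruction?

-5

PUSH 5   [5]
PUSH 4   [5, 4]
MUL      [20]
PUSH -4  [20, -4]
LT       [0]
PUSH 5   [0, 5]
NEG      [0, -5]
SUB      [5]
PUSH 11  [5, 11]
POP      [5]
NEG      [-5]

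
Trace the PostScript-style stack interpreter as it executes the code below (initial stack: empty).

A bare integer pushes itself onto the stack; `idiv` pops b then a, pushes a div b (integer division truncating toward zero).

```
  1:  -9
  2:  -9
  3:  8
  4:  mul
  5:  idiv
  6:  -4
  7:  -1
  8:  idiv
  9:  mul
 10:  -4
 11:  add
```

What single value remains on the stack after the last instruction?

-9   -> [-9]
-9   -> [-9, -9]
8    -> [-9, -9, 8]
mul  -> [-9, -72]
idiv -> [0]
-4   -> [0, -4]
-1   -> [0, -4, -1]
idiv -> [0, 4]
mul  -> [0]
-4   -> [0, -4]
add  -> [-4]

-4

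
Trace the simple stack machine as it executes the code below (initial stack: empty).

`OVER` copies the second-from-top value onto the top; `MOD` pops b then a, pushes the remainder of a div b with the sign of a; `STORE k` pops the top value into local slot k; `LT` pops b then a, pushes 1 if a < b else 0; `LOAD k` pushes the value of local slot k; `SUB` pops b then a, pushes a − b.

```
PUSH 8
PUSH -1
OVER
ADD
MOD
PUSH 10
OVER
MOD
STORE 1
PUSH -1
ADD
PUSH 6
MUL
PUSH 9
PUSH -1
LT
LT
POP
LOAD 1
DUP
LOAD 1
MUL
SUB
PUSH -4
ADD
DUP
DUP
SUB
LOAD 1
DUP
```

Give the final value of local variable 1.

0

PUSH 8  → [8]
PUSH -1 → [8, -1]
OVER    → [8, -1, 8]
ADD     → [8, 7]
MOD     → [1]
PUSH 10 → [1, 10]
OVER    → [1, 10, 1]
MOD     → [1, 0]
STORE 1 → [1]
PUSH -1 → [1, -1]
ADD     → [0]
PUSH 6  → [0, 6]
MUL     → [0]
PUSH 9  → [0, 9]
PUSH -1 → [0, 9, -1]
LT      → [0, 0]
LT      → [0]
POP     → []
LOAD 1  → [0]
DUP     → [0, 0]
LOAD 1  → [0, 0, 0]
MUL     → [0, 0]
SUB     → [0]
PUSH -4 → [0, -4]
ADD     → [-4]
DUP     → [-4, -4]
DUP     → [-4, -4, -4]
SUB     → [-4, 0]
LOAD 1  → [-4, 0, 0]
DUP     → [-4, 0, 0, 0]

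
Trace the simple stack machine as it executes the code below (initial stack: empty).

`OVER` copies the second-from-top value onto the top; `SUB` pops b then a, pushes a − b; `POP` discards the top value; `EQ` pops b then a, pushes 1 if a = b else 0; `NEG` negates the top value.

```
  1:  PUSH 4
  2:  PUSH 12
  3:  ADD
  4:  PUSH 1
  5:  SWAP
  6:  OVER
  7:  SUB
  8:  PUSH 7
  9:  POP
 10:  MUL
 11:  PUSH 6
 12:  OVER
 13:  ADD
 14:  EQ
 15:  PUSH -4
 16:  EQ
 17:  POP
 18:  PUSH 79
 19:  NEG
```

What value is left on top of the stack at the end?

-79

PUSH 4  -> [4]
PUSH 12 -> [4, 12]
ADD     -> [16]
PUSH 1  -> [16, 1]
SWAP    -> [1, 16]
OVER    -> [1, 16, 1]
SUB     -> [1, 15]
PUSH 7  -> [1, 15, 7]
POP     -> [1, 15]
MUL     -> [15]
PUSH 6  -> [15, 6]
OVER    -> [15, 6, 15]
ADD     -> [15, 21]
EQ      -> [0]
PUSH -4 -> [0, -4]
EQ      -> [0]
POP     -> []
PUSH 79 -> [79]
NEG     -> [-79]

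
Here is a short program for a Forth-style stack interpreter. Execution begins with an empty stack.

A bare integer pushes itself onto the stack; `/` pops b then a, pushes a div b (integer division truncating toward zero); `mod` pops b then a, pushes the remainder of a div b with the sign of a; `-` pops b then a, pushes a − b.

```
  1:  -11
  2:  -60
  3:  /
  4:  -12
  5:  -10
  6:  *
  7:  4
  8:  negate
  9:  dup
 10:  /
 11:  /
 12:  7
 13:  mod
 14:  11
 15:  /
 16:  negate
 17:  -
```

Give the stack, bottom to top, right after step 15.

-11    → -11
-60    → -11 -60
/      → 0
-12    → 0 -12
-10    → 0 -12 -10
*      → 0 120
4      → 0 120 4
negate → 0 120 -4
dup    → 0 120 -4 -4
/      → 0 120 1
/      → 0 120
7      → 0 120 7
mod    → 0 1
11     → 0 1 11
/      → 0 0

[0, 0]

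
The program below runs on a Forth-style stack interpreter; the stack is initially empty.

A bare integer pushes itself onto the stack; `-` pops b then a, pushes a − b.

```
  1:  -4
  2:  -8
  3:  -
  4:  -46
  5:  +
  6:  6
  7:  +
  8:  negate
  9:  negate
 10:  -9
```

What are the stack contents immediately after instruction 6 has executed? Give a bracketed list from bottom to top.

[-42, 6]

-4  : -4
-8  : -4 -8
-   : 4
-46 : 4 -46
+   : -42
6   : -42 6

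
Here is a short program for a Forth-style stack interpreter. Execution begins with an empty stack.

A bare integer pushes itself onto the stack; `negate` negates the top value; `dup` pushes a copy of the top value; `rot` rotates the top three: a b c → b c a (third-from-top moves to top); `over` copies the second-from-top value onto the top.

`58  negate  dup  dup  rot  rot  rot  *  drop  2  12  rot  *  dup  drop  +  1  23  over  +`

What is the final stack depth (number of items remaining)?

3

58     : [58]
negate : [-58]
dup    : [-58, -58]
dup    : [-58, -58, -58]
rot    : [-58, -58, -58]
rot    : [-58, -58, -58]
rot    : [-58, -58, -58]
*      : [-58, 3364]
drop   : [-58]
2      : [-58, 2]
12     : [-58, 2, 12]
rot    : [2, 12, -58]
*      : [2, -696]
dup    : [2, -696, -696]
drop   : [2, -696]
+      : [-694]
1      : [-694, 1]
23     : [-694, 1, 23]
over   : [-694, 1, 23, 1]
+      : [-694, 1, 24]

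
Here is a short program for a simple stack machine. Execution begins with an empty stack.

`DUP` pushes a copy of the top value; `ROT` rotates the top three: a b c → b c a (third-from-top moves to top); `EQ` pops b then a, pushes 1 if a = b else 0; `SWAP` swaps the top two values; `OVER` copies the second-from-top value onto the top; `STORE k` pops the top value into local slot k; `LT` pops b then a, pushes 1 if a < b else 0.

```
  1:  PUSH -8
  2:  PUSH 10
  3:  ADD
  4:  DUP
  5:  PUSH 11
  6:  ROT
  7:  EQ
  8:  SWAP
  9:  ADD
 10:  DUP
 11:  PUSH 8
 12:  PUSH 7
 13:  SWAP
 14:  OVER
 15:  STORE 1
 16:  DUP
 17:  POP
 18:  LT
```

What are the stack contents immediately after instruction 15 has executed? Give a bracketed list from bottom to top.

PUSH -8 → -8
PUSH 10 → -8 10
ADD     → 2
DUP     → 2 2
PUSH 11 → 2 2 11
ROT     → 2 11 2
EQ      → 2 0
SWAP    → 0 2
ADD     → 2
DUP     → 2 2
PUSH 8  → 2 2 8
PUSH 7  → 2 2 8 7
SWAP    → 2 2 7 8
OVER    → 2 2 7 8 7
STORE 1 → 2 2 7 8

[2, 2, 7, 8]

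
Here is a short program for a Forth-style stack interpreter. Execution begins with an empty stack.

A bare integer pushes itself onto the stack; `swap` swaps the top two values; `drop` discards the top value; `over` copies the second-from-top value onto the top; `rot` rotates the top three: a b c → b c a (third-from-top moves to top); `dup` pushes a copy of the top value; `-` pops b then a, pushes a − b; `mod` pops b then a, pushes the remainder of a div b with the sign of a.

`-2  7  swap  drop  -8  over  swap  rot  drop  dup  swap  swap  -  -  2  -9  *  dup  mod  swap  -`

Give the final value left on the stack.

-2    [-2]
7     [-2, 7]
swap  [7, -2]
drop  [7]
-8    [7, -8]
over  [7, -8, 7]
swap  [7, 7, -8]
rot   [7, -8, 7]
drop  [7, -8]
dup   [7, -8, -8]
swap  [7, -8, -8]
swap  [7, -8, -8]
-     [7, 0]
-     [7]
2     [7, 2]
-9    [7, 2, -9]
*     [7, -18]
dup   [7, -18, -18]
mod   [7, 0]
swap  [0, 7]
-     [-7]

-7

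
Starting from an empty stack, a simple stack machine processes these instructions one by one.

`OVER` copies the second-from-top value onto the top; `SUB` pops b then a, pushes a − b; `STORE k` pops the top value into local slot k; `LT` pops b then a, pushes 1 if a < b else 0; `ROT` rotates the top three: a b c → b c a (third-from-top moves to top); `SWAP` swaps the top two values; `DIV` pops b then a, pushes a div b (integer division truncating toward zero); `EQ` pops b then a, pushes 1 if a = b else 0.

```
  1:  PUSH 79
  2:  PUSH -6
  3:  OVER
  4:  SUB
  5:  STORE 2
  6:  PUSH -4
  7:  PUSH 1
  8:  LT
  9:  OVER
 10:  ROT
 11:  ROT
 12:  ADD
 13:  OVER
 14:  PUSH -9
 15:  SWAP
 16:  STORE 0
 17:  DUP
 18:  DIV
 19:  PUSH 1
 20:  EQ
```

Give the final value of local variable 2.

-85

PUSH 79 : 79
PUSH -6 : 79 -6
OVER    : 79 -6 79
SUB     : 79 -85
STORE 2 : 79
PUSH -4 : 79 -4
PUSH 1  : 79 -4 1
LT      : 79 1
OVER    : 79 1 79
ROT     : 1 79 79
ROT     : 79 79 1
ADD     : 79 80
OVER    : 79 80 79
PUSH -9 : 79 80 79 -9
SWAP    : 79 80 -9 79
STORE 0 : 79 80 -9
DUP     : 79 80 -9 -9
DIV     : 79 80 1
PUSH 1  : 79 80 1 1
EQ      : 79 80 1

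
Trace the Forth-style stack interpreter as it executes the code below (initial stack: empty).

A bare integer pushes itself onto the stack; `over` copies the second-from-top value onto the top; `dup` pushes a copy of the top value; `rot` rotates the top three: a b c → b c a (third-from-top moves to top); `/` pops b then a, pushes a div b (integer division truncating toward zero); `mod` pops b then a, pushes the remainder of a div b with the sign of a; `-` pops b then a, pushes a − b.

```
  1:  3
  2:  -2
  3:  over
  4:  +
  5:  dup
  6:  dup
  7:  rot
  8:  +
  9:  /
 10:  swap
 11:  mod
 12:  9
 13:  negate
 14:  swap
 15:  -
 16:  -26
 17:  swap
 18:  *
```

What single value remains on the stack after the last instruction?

234

3      -> 3
-2     -> 3 -2
over   -> 3 -2 3
+      -> 3 1
dup    -> 3 1 1
dup    -> 3 1 1 1
rot    -> 3 1 1 1
+      -> 3 1 2
/      -> 3 0
swap   -> 0 3
mod    -> 0
9      -> 0 9
negate -> 0 -9
swap   -> -9 0
-      -> -9
-26    -> -9 -26
swap   -> -26 -9
*      -> 234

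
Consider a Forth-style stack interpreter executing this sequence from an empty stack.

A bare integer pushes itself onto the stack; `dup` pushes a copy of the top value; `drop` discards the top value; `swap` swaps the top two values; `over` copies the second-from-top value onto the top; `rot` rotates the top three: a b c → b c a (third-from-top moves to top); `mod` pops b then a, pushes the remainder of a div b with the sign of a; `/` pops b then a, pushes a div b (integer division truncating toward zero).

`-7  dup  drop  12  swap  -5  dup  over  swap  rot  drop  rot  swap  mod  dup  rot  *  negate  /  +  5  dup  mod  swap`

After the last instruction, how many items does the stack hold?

2

-7     : -7
dup    : -7 -7
drop   : -7
12     : -7 12
swap   : 12 -7
-5     : 12 -7 -5
dup    : 12 -7 -5 -5
over   : 12 -7 -5 -5 -5
swap   : 12 -7 -5 -5 -5
rot    : 12 -7 -5 -5 -5
drop   : 12 -7 -5 -5
rot    : 12 -5 -5 -7
swap   : 12 -5 -7 -5
mod    : 12 -5 -2
dup    : 12 -5 -2 -2
rot    : 12 -2 -2 -5
*      : 12 -2 10
negate : 12 -2 -10
/      : 12 0
+      : 12
5      : 12 5
dup    : 12 5 5
mod    : 12 0
swap   : 0 12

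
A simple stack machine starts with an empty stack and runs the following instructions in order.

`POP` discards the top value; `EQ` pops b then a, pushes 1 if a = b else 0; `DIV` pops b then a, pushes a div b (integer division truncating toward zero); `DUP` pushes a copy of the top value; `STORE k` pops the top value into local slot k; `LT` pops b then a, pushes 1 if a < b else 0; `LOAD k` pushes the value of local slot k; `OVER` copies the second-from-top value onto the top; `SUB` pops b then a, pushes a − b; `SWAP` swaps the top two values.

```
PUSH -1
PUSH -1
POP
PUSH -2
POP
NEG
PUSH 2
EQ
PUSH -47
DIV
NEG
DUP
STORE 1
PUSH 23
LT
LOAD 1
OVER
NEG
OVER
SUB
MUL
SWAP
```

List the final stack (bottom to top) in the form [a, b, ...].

[0, 1]

PUSH -1   -1
PUSH -1   -1 -1
POP       -1
PUSH -2   -1 -2
POP       -1
NEG       1
PUSH 2    1 2
EQ        0
PUSH -47  0 -47
DIV       0
NEG       0
DUP       0 0
STORE 1   0
PUSH 23   0 23
LT        1
LOAD 1    1 0
OVER      1 0 1
NEG       1 0 -1
OVER      1 0 -1 0
SUB       1 0 -1
MUL       1 0
SWAP      0 1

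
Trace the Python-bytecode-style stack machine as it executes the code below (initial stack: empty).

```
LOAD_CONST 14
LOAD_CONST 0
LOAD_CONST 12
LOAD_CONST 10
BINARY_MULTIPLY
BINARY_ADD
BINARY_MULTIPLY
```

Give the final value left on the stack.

LOAD_CONST 14    [14]
LOAD_CONST 0     [14, 0]
LOAD_CONST 12    [14, 0, 12]
LOAD_CONST 10    [14, 0, 12, 10]
BINARY_MULTIPLY  [14, 0, 120]
BINARY_ADD       [14, 120]
BINARY_MULTIPLY  [1680]

1680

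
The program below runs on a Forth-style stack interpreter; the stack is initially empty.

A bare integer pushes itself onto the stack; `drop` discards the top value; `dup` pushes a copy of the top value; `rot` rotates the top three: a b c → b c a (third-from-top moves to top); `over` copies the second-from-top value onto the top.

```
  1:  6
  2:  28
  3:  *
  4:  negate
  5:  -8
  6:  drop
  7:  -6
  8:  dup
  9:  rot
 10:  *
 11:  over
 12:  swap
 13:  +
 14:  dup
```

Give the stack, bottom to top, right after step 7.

6      → 6
28     → 6 28
*      → 168
negate → -168
-8     → -168 -8
drop   → -168
-6     → -168 -6

[-168, -6]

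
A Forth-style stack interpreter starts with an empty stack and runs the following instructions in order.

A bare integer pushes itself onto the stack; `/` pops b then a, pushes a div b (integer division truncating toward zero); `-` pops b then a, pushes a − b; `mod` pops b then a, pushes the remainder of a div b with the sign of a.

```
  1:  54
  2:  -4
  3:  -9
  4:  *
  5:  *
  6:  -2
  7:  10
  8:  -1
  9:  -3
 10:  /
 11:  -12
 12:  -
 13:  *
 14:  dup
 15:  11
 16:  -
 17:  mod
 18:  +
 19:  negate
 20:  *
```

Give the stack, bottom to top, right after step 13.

[1944, -2, 120]

54  -> [54]
-4  -> [54, -4]
-9  -> [54, -4, -9]
*   -> [54, 36]
*   -> [1944]
-2  -> [1944, -2]
10  -> [1944, -2, 10]
-1  -> [1944, -2, 10, -1]
-3  -> [1944, -2, 10, -1, -3]
/   -> [1944, -2, 10, 0]
-12 -> [1944, -2, 10, 0, -12]
-   -> [1944, -2, 10, 12]
*   -> [1944, -2, 120]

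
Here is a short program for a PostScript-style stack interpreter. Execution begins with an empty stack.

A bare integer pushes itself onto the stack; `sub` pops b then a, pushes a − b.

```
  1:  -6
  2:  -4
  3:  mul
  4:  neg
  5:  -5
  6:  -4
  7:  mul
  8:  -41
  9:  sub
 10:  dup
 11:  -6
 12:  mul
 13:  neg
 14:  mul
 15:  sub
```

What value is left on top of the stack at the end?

-22350

-6   -6
-4   -6 -4
mul  24
neg  -24
-5   -24 -5
-4   -24 -5 -4
mul  -24 20
-41  -24 20 -41
sub  -24 61
dup  -24 61 61
-6   -24 61 61 -6
mul  -24 61 -366
neg  -24 61 366
mul  -24 22326
sub  -22350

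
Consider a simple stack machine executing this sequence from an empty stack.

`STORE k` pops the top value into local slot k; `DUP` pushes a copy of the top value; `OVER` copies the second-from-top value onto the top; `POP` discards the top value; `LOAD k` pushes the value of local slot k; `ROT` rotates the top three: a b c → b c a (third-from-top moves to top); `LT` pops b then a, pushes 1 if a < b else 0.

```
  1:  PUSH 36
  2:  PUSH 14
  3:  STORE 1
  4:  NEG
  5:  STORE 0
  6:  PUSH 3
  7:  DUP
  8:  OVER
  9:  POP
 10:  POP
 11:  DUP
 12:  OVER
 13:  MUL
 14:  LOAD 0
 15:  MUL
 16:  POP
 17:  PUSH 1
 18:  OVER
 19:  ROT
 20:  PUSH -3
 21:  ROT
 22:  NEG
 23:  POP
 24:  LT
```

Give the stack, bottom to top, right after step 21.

[1, 3, -3, 3]

PUSH 36  36
PUSH 14  36 14
STORE 1  36
NEG      -36
STORE 0  (empty)
PUSH 3   3
DUP      3 3
OVER     3 3 3
POP      3 3
POP      3
DUP      3 3
OVER     3 3 3
MUL      3 9
LOAD 0   3 9 -36
MUL      3 -324
POP      3
PUSH 1   3 1
OVER     3 1 3
ROT      1 3 3
PUSH -3  1 3 3 -3
ROT      1 3 -3 3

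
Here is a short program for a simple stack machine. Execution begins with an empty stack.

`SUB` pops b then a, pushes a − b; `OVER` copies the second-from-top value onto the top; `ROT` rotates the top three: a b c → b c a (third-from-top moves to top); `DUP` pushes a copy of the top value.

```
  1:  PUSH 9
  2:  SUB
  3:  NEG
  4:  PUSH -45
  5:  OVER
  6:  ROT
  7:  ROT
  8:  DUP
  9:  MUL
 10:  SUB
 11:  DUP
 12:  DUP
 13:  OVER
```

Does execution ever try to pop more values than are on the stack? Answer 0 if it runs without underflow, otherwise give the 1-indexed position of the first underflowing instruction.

2

PUSH 9 -> 9
SUB  — needs 2 operands, stack has 1 → underflow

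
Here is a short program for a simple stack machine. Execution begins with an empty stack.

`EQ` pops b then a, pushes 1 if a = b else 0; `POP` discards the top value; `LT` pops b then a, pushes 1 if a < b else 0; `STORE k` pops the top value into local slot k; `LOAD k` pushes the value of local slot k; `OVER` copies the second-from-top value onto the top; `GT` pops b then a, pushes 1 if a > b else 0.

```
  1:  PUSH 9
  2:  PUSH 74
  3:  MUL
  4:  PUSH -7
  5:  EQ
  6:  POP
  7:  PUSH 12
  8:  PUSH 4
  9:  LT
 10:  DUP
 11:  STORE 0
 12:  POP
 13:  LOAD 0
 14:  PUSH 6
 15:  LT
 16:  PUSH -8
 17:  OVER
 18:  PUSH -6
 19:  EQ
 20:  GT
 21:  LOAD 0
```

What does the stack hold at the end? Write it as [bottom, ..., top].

PUSH 9  -> [9]
PUSH 74 -> [9, 74]
MUL     -> [666]
PUSH -7 -> [666, -7]
EQ      -> [0]
POP     -> []
PUSH 12 -> [12]
PUSH 4  -> [12, 4]
LT      -> [0]
DUP     -> [0, 0]
STORE 0 -> [0]
POP     -> []
LOAD 0  -> [0]
PUSH 6  -> [0, 6]
LT      -> [1]
PUSH -8 -> [1, -8]
OVER    -> [1, -8, 1]
PUSH -6 -> [1, -8, 1, -6]
EQ      -> [1, -8, 0]
GT      -> [1, 0]
LOAD 0  -> [1, 0, 0]

[1, 0, 0]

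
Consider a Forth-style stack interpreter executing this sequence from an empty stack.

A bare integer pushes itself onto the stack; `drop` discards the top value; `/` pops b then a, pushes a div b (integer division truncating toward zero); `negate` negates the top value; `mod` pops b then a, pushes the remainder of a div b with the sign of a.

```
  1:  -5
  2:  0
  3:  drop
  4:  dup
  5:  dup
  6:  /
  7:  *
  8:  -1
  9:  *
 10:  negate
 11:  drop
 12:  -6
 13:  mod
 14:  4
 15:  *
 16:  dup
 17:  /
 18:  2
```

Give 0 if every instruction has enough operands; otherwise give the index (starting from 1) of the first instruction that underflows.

-5     → [-5]
0      → [-5, 0]
drop   → [-5]
dup    → [-5, -5]
dup    → [-5, -5, -5]
/      → [-5, 1]
*      → [-5]
-1     → [-5, -1]
*      → [5]
negate → [-5]
drop   → []
-6     → [-6]
mod  — needs 2 operands, stack has 1 → underflow

13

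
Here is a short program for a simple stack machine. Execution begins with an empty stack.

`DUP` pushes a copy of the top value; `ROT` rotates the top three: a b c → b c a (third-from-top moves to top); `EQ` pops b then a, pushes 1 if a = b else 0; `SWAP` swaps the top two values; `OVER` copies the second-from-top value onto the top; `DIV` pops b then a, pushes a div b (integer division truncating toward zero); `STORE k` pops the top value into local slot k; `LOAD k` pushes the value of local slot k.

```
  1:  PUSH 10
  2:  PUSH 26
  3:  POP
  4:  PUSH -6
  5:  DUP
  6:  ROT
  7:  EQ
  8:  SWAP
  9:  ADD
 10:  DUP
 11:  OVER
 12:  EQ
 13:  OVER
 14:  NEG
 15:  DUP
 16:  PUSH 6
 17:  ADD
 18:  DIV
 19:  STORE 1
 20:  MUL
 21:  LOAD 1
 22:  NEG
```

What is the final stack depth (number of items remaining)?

PUSH 10 : 10
PUSH 26 : 10 26
POP     : 10
PUSH -6 : 10 -6
DUP     : 10 -6 -6
ROT     : -6 -6 10
EQ      : -6 0
SWAP    : 0 -6
ADD     : -6
DUP     : -6 -6
OVER    : -6 -6 -6
EQ      : -6 1
OVER    : -6 1 -6
NEG     : -6 1 6
DUP     : -6 1 6 6
PUSH 6  : -6 1 6 6 6
ADD     : -6 1 6 12
DIV     : -6 1 0
STORE 1 : -6 1
MUL     : -6
LOAD 1  : -6 0
NEG     : -6 0

2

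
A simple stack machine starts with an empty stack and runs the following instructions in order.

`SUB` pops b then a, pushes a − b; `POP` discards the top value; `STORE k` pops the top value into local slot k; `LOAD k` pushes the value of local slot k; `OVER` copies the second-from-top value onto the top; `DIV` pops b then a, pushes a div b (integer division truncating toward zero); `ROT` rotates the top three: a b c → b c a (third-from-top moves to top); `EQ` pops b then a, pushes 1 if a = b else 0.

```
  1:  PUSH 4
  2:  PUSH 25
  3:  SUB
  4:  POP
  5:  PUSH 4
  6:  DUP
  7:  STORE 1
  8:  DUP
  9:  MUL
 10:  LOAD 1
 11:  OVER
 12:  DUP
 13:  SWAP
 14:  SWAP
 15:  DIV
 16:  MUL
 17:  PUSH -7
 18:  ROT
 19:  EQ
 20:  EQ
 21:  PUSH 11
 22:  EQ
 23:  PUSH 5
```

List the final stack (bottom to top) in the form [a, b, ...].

PUSH 4  -> [4]
PUSH 25 -> [4, 25]
SUB     -> [-21]
POP     -> []
PUSH 4  -> [4]
DUP     -> [4, 4]
STORE 1 -> [4]
DUP     -> [4, 4]
MUL     -> [16]
LOAD 1  -> [16, 4]
OVER    -> [16, 4, 16]
DUP     -> [16, 4, 16, 16]
SWAP    -> [16, 4, 16, 16]
SWAP    -> [16, 4, 16, 16]
DIV     -> [16, 4, 1]
MUL     -> [16, 4]
PUSH -7 -> [16, 4, -7]
ROT     -> [4, -7, 16]
EQ      -> [4, 0]
EQ      -> [0]
PUSH 11 -> [0, 11]
EQ      -> [0]
PUSH 5  -> [0, 5]

[0, 5]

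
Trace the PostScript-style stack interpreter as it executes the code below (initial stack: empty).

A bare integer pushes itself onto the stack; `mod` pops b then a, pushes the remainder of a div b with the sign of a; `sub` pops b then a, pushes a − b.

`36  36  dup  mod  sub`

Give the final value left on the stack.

36   [36]
36   [36, 36]
dup  [36, 36, 36]
mod  [36, 0]
sub  [36]

36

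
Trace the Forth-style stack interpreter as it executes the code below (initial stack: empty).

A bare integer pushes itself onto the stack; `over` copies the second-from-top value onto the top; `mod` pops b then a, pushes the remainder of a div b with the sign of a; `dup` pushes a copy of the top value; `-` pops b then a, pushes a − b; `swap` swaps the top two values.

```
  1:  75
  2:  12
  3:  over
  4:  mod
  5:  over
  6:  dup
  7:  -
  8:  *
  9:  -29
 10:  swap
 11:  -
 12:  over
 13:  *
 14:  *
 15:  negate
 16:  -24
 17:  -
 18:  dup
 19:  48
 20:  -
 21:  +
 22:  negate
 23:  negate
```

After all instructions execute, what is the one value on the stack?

75     → 75
12     → 75 12
over   → 75 12 75
mod    → 75 12
over   → 75 12 75
dup    → 75 12 75 75
-      → 75 12 0
*      → 75 0
-29    → 75 0 -29
swap   → 75 -29 0
-      → 75 -29
over   → 75 -29 75
*      → 75 -2175
*      → -163125
negate → 163125
-24    → 163125 -24
-      → 163149
dup    → 163149 163149
48     → 163149 163149 48
-      → 163149 163101
+      → 326250
negate → -326250
negate → 326250

326250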